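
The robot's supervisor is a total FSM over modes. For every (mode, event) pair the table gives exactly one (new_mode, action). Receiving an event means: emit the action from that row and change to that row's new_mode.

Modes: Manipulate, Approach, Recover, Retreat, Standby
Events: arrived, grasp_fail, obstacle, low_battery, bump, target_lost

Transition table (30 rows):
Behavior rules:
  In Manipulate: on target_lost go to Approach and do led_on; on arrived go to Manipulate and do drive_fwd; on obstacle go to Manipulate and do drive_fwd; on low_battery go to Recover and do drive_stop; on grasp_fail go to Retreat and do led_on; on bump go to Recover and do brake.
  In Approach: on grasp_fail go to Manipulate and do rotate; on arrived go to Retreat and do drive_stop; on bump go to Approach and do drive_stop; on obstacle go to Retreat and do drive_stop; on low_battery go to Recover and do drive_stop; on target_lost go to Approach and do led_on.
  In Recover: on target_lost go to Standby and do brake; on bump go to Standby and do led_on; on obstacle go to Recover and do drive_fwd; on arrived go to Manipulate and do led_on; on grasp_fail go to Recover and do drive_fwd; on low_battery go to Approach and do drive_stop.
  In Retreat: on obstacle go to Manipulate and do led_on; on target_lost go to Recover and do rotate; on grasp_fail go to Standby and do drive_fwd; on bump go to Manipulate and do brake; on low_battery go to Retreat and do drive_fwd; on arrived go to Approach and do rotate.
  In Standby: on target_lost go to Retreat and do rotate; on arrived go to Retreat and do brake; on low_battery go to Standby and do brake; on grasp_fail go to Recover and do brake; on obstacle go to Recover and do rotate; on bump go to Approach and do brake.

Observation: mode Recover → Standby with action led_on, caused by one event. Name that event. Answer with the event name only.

bump

try arrived: (Recover, arrived) → (Manipulate, led_on)
try grasp_fail: (Recover, grasp_fail) → (Recover, drive_fwd)
try obstacle: (Recover, obstacle) → (Recover, drive_fwd)
try low_battery: (Recover, low_battery) → (Approach, drive_stop)
try bump: (Recover, bump) → (Standby, led_on)  ← matches
try target_lost: (Recover, target_lost) → (Standby, brake)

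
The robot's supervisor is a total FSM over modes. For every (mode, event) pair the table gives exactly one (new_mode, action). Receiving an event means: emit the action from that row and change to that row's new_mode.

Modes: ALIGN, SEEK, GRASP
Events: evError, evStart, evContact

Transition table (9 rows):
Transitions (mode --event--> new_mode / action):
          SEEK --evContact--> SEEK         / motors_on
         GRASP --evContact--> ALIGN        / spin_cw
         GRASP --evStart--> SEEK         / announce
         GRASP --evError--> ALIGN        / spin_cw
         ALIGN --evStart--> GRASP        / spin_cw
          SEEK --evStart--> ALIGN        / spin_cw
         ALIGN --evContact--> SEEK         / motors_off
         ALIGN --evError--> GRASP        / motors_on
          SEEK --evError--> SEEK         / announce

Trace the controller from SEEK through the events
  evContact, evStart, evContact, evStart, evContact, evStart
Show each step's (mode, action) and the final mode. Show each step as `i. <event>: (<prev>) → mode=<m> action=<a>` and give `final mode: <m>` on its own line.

1. evContact: (SEEK) → mode=SEEK action=motors_on
2. evStart: (SEEK) → mode=ALIGN action=spin_cw
3. evContact: (ALIGN) → mode=SEEK action=motors_off
4. evStart: (SEEK) → mode=ALIGN action=spin_cw
5. evContact: (ALIGN) → mode=SEEK action=motors_off
6. evStart: (SEEK) → mode=ALIGN action=spin_cw

final mode: ALIGN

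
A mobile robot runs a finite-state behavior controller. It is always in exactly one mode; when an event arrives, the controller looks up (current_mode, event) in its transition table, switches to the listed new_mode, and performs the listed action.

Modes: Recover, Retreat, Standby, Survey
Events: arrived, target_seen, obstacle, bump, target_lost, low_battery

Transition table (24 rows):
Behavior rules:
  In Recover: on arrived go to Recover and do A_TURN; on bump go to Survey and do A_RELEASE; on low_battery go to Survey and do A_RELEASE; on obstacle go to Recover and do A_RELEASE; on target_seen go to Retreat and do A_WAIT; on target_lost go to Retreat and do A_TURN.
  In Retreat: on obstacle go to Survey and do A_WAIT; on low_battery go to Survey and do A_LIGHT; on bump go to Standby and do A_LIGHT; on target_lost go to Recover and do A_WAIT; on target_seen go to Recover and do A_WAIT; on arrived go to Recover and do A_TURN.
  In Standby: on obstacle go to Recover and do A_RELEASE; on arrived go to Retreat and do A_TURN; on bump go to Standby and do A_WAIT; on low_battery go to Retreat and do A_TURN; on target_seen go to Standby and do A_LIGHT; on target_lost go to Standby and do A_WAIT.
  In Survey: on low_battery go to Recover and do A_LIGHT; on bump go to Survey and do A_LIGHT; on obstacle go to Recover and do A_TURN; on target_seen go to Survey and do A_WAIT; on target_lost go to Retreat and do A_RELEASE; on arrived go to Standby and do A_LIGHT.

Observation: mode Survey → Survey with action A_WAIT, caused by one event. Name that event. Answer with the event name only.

try arrived: (Survey, arrived) → (Standby, A_LIGHT)
try target_seen: (Survey, target_seen) → (Survey, A_WAIT)  ← matches
try obstacle: (Survey, obstacle) → (Recover, A_TURN)
try bump: (Survey, bump) → (Survey, A_LIGHT)
try target_lost: (Survey, target_lost) → (Retreat, A_RELEASE)
try low_battery: (Survey, low_battery) → (Recover, A_LIGHT)

target_seen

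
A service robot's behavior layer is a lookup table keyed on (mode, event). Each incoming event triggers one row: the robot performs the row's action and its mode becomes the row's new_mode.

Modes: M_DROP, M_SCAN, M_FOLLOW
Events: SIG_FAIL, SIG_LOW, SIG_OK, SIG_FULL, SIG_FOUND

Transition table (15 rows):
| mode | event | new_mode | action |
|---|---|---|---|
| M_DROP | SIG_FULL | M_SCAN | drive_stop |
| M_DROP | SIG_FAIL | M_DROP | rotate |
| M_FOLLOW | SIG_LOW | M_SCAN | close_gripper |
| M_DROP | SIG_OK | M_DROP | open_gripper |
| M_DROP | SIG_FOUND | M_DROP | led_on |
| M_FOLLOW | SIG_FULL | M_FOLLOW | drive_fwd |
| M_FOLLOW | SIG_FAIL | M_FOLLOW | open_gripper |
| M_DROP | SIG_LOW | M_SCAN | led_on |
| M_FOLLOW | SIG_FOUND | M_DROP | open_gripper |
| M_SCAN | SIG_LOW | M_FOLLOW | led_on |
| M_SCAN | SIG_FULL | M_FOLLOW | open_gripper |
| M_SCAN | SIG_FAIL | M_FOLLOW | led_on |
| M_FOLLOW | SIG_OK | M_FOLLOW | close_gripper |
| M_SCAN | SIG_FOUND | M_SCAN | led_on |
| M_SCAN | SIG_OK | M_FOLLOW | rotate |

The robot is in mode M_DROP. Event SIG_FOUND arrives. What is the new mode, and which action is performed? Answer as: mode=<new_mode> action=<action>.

current mode = M_DROP; filter table to that mode:
  (M_DROP, SIG_FULL) → (M_SCAN, drive_stop)
  (M_DROP, SIG_FAIL) → (M_DROP, rotate)
  (M_DROP, SIG_OK) → (M_DROP, open_gripper)
  (M_DROP, SIG_FOUND) → (M_DROP, led_on)  ← event matches
  (M_DROP, SIG_LOW) → (M_SCAN, led_on)
event = SIG_FOUND selects (M_DROP, led_on)

mode=M_DROP action=led_on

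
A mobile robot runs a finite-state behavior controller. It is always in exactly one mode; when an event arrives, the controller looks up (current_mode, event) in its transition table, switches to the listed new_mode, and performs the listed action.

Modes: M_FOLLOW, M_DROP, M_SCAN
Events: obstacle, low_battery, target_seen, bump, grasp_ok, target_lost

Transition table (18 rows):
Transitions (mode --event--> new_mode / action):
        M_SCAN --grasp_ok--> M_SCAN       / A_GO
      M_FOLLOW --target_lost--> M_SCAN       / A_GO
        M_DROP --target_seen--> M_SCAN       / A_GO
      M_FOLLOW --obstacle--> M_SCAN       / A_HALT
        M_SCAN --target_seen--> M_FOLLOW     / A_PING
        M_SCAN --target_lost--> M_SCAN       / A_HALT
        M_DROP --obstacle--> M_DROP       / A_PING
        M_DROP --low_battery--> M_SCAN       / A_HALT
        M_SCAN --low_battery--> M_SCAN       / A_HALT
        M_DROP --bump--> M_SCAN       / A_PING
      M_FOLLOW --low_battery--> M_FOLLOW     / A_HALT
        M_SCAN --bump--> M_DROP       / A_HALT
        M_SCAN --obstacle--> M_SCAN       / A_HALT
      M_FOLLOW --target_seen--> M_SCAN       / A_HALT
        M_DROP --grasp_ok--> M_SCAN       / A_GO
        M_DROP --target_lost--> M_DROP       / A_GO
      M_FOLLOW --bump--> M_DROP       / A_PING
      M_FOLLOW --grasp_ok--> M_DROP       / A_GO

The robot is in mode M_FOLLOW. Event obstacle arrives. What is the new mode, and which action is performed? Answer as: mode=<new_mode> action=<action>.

current mode = M_FOLLOW; filter table to that mode:
  (M_FOLLOW, target_lost) → (M_SCAN, A_GO)
  (M_FOLLOW, obstacle) → (M_SCAN, A_HALT)  ← event matches
  (M_FOLLOW, low_battery) → (M_FOLLOW, A_HALT)
  (M_FOLLOW, target_seen) → (M_SCAN, A_HALT)
  (M_FOLLOW, bump) → (M_DROP, A_PING)
  (M_FOLLOW, grasp_ok) → (M_DROP, A_GO)
event = obstacle selects (M_SCAN, A_HALT)

mode=M_SCAN action=A_HALT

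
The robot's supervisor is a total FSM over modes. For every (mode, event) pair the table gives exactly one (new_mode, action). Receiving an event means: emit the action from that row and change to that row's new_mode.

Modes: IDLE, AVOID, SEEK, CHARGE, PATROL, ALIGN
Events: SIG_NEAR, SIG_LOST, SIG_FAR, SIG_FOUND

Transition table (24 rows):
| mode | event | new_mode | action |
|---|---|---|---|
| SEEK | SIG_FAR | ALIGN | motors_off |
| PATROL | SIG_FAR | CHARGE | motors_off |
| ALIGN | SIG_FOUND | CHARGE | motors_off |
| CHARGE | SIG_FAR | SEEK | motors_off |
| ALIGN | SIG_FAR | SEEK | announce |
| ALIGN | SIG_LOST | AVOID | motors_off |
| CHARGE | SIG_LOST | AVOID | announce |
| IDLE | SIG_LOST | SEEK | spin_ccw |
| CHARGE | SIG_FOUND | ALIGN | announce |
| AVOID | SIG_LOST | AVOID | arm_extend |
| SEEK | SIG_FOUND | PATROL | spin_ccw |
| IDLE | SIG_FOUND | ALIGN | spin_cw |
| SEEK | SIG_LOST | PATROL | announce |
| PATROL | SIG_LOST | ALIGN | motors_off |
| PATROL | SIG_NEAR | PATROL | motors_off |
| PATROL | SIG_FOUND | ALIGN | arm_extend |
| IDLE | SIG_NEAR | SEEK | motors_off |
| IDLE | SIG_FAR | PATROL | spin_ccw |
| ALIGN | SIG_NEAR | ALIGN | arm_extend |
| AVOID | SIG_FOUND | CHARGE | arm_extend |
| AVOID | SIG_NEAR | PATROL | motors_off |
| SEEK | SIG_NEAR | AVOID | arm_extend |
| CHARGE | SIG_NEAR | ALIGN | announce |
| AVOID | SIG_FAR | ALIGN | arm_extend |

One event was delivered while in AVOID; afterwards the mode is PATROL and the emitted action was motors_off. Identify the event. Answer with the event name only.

try SIG_NEAR: (AVOID, SIG_NEAR) → (PATROL, motors_off)  ← matches
try SIG_LOST: (AVOID, SIG_LOST) → (AVOID, arm_extend)
try SIG_FAR: (AVOID, SIG_FAR) → (ALIGN, arm_extend)
try SIG_FOUND: (AVOID, SIG_FOUND) → (CHARGE, arm_extend)

SIG_NEAR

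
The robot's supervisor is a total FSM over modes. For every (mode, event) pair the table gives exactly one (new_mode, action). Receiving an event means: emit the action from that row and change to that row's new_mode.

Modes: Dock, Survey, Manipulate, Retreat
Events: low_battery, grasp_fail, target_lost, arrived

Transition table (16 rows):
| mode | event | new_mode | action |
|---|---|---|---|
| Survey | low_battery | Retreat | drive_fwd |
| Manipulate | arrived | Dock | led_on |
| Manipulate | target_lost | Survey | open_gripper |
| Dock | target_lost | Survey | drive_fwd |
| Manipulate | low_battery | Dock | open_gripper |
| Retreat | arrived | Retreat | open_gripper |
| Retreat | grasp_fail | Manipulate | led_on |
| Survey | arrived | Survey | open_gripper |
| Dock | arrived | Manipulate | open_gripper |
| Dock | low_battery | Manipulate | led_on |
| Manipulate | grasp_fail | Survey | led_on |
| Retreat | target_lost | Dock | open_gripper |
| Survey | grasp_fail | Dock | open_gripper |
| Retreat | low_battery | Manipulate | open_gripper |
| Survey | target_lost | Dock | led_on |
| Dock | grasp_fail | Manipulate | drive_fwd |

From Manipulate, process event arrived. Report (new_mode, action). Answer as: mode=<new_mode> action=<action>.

mode=Dock action=led_on

current mode = Manipulate; filter table to that mode:
  (Manipulate, arrived) → (Dock, led_on)  ← event matches
  (Manipulate, target_lost) → (Survey, open_gripper)
  (Manipulate, low_battery) → (Dock, open_gripper)
  (Manipulate, grasp_fail) → (Survey, led_on)
event = arrived selects (Dock, led_on)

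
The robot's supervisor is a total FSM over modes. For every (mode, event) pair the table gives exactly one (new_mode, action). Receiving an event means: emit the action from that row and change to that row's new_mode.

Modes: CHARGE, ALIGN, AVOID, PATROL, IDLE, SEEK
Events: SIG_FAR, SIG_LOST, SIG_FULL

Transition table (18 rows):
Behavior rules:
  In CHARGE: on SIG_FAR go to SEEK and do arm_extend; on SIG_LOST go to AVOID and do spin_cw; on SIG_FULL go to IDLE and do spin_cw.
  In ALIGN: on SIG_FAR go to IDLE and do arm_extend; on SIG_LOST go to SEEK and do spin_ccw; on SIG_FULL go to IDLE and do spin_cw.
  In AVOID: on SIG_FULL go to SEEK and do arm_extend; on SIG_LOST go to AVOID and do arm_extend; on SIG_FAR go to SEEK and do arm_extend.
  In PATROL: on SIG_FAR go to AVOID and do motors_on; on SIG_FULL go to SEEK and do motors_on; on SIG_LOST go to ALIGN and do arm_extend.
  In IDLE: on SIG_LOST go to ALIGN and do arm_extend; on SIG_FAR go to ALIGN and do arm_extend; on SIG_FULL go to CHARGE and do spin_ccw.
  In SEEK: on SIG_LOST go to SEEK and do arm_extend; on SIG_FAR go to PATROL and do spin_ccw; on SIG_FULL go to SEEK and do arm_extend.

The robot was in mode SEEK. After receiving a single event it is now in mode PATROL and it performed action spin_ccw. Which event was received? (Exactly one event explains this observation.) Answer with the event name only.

try SIG_FAR: (SEEK, SIG_FAR) → (PATROL, spin_ccw)  ← matches
try SIG_LOST: (SEEK, SIG_LOST) → (SEEK, arm_extend)
try SIG_FULL: (SEEK, SIG_FULL) → (SEEK, arm_extend)

SIG_FAR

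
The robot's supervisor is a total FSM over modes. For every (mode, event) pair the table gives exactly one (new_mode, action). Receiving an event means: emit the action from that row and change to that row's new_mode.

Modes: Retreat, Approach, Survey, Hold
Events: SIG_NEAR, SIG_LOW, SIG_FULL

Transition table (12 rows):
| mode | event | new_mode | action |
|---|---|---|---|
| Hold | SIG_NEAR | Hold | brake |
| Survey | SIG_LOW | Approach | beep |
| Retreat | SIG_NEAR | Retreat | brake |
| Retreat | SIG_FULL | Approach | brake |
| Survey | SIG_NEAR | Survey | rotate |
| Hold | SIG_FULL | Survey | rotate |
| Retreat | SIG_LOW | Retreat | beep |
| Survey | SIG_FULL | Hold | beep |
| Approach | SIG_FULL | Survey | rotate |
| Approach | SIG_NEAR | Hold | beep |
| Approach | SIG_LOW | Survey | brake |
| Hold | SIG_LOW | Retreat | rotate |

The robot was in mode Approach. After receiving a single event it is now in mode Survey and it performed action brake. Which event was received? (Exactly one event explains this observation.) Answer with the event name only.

try SIG_NEAR: (Approach, SIG_NEAR) → (Hold, beep)
try SIG_LOW: (Approach, SIG_LOW) → (Survey, brake)  ← matches
try SIG_FULL: (Approach, SIG_FULL) → (Survey, rotate)

SIG_LOW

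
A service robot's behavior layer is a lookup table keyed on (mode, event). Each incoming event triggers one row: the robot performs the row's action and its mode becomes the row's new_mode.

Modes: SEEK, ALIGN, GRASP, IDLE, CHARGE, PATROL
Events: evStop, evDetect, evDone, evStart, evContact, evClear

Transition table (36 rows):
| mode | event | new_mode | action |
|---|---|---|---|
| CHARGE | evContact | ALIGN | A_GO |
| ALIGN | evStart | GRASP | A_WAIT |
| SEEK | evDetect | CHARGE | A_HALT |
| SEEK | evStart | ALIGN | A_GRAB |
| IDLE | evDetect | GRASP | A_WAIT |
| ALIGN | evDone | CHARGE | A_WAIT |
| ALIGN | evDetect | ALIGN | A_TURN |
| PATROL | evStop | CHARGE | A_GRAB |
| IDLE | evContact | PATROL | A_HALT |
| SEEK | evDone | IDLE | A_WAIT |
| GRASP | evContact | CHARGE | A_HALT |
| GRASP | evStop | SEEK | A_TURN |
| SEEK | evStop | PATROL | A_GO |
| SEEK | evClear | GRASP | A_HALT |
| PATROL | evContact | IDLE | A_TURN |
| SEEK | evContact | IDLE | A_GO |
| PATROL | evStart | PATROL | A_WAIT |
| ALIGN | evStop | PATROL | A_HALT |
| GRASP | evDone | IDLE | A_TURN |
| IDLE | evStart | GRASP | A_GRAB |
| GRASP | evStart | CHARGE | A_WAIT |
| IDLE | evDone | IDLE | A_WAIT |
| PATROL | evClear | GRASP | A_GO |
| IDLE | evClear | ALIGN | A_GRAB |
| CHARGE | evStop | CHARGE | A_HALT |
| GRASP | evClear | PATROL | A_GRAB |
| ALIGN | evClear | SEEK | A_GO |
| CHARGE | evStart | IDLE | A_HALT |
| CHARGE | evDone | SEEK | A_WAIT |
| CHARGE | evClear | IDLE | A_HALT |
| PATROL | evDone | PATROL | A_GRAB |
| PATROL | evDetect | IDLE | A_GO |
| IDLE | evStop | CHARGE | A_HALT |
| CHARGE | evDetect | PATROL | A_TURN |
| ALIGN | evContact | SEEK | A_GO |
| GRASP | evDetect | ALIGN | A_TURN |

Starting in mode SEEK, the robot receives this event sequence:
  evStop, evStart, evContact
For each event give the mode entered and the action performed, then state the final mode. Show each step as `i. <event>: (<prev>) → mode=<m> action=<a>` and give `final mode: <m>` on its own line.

1. evStop: (SEEK) → mode=PATROL action=A_GO
2. evStart: (PATROL) → mode=PATROL action=A_WAIT
3. evContact: (PATROL) → mode=IDLE action=A_TURN

final mode: IDLE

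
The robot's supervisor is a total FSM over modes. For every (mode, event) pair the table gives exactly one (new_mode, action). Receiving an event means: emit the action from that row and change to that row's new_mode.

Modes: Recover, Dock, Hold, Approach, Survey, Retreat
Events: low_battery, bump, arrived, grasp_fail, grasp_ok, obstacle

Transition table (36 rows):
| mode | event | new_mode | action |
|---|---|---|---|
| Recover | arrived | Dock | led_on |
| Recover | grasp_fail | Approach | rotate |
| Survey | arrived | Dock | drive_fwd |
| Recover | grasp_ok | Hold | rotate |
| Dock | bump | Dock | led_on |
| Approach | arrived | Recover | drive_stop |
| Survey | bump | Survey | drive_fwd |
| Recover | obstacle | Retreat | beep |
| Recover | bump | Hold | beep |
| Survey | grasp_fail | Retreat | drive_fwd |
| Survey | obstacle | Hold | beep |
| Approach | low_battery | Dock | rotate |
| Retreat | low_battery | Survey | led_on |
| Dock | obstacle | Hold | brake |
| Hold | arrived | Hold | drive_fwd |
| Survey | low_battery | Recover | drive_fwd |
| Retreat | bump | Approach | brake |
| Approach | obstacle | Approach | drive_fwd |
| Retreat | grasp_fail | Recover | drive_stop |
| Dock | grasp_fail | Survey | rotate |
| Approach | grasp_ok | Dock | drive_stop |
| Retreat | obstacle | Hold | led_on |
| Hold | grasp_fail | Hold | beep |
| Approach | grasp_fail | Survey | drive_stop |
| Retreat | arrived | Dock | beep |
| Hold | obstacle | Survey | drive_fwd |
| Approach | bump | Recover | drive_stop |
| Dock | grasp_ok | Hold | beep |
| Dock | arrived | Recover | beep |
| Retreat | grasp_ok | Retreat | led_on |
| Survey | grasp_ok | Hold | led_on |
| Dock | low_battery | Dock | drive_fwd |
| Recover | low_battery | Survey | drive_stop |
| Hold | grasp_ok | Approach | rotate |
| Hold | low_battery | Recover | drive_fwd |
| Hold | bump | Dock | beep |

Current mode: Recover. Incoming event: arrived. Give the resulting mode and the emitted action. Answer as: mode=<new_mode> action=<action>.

current mode = Recover; filter table to that mode:
  (Recover, arrived) → (Dock, led_on)  ← event matches
  (Recover, grasp_fail) → (Approach, rotate)
  (Recover, grasp_ok) → (Hold, rotate)
  (Recover, obstacle) → (Retreat, beep)
  (Recover, bump) → (Hold, beep)
  (Recover, low_battery) → (Survey, drive_stop)
event = arrived selects (Dock, led_on)

mode=Dock action=led_on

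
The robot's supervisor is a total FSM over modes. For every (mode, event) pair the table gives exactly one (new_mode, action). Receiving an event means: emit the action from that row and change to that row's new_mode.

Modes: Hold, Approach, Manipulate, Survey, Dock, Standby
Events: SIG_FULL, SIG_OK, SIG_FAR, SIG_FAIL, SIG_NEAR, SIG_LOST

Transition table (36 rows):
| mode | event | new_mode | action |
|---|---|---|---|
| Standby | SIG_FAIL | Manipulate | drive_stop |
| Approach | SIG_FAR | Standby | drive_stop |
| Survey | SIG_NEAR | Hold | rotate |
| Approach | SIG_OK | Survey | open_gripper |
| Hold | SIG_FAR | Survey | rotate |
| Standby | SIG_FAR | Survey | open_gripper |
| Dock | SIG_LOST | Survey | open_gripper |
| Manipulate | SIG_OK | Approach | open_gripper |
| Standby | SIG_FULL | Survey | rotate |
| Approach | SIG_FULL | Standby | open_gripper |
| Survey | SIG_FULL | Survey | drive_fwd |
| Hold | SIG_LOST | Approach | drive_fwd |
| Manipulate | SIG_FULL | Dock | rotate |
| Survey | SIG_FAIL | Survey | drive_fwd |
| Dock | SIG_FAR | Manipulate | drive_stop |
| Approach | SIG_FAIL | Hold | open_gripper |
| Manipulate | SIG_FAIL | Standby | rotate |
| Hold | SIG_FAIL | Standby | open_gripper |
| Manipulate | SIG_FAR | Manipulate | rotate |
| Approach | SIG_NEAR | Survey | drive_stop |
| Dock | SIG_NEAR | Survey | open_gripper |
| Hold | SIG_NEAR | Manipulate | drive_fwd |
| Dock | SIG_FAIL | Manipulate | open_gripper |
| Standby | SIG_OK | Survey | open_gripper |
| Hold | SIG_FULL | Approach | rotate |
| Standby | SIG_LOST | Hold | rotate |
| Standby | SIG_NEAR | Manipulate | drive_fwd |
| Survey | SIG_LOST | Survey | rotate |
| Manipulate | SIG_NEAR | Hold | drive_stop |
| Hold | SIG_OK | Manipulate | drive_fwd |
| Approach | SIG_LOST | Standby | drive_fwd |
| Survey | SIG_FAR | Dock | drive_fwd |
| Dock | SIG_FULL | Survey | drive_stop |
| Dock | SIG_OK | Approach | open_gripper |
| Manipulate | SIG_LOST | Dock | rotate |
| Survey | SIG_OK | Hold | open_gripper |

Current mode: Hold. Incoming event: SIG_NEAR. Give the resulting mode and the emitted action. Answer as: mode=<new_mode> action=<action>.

current mode = Hold; filter table to that mode:
  (Hold, SIG_FAR) → (Survey, rotate)
  (Hold, SIG_LOST) → (Approach, drive_fwd)
  (Hold, SIG_FAIL) → (Standby, open_gripper)
  (Hold, SIG_NEAR) → (Manipulate, drive_fwd)  ← event matches
  (Hold, SIG_FULL) → (Approach, rotate)
  (Hold, SIG_OK) → (Manipulate, drive_fwd)
event = SIG_NEAR selects (Manipulate, drive_fwd)

mode=Manipulate action=drive_fwd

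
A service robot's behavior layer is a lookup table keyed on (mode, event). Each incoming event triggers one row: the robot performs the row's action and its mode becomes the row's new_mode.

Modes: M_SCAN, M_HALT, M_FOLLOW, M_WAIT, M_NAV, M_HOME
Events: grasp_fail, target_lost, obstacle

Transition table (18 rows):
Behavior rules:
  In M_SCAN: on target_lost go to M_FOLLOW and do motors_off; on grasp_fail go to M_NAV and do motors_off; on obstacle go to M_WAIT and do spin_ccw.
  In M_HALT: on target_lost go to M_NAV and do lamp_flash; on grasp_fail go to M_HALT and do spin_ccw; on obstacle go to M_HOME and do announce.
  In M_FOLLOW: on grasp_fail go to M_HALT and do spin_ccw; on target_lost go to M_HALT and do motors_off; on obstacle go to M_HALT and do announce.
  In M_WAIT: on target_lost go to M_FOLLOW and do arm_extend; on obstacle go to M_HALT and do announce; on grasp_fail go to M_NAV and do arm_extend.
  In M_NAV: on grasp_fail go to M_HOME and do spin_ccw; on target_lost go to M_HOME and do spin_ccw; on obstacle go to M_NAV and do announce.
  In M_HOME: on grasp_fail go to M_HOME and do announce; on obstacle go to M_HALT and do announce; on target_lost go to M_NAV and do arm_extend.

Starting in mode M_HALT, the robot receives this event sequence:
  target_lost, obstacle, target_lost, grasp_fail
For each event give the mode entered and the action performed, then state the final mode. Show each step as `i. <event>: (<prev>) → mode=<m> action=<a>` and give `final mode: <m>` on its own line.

final mode: M_HOME

1. target_lost: (M_HALT) → mode=M_NAV action=lamp_flash
2. obstacle: (M_NAV) → mode=M_NAV action=announce
3. target_lost: (M_NAV) → mode=M_HOME action=spin_ccw
4. grasp_fail: (M_HOME) → mode=M_HOME action=announce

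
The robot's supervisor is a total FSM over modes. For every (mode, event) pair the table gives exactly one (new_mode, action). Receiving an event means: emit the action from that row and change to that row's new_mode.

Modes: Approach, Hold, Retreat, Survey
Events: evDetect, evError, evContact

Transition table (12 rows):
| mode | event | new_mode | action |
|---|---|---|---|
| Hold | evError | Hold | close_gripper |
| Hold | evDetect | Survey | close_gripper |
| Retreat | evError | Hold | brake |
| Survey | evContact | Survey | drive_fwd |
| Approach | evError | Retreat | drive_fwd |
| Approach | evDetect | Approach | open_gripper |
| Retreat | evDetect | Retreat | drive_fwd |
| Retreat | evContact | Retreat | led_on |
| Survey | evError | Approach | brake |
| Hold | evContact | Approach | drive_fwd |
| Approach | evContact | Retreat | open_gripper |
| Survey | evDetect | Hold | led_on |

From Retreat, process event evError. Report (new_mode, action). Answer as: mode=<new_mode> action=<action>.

mode=Hold action=brake

current mode = Retreat; filter table to that mode:
  (Retreat, evError) → (Hold, brake)  ← event matches
  (Retreat, evDetect) → (Retreat, drive_fwd)
  (Retreat, evContact) → (Retreat, led_on)
event = evError selects (Hold, brake)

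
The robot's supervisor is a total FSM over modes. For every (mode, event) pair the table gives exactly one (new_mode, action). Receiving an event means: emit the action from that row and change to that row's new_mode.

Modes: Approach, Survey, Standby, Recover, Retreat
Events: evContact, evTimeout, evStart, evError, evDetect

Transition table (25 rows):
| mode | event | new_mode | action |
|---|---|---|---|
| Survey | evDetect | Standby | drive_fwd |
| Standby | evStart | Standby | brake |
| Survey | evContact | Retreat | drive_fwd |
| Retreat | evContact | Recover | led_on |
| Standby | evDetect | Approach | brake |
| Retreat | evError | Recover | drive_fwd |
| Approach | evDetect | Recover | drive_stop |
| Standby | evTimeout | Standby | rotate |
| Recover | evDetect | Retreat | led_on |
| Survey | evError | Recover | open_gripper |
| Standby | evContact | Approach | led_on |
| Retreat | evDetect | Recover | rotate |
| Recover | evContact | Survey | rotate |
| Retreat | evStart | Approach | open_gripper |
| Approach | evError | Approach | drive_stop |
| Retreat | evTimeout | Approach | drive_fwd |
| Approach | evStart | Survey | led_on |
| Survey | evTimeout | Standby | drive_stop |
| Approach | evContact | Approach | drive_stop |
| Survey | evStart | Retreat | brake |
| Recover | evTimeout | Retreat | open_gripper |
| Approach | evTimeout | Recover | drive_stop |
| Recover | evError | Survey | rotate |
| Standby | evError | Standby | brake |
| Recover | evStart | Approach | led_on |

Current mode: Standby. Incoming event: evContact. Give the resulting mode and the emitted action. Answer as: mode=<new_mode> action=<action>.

current mode = Standby; filter table to that mode:
  (Standby, evStart) → (Standby, brake)
  (Standby, evDetect) → (Approach, brake)
  (Standby, evTimeout) → (Standby, rotate)
  (Standby, evContact) → (Approach, led_on)  ← event matches
  (Standby, evError) → (Standby, brake)
event = evContact selects (Approach, led_on)

mode=Approach action=led_on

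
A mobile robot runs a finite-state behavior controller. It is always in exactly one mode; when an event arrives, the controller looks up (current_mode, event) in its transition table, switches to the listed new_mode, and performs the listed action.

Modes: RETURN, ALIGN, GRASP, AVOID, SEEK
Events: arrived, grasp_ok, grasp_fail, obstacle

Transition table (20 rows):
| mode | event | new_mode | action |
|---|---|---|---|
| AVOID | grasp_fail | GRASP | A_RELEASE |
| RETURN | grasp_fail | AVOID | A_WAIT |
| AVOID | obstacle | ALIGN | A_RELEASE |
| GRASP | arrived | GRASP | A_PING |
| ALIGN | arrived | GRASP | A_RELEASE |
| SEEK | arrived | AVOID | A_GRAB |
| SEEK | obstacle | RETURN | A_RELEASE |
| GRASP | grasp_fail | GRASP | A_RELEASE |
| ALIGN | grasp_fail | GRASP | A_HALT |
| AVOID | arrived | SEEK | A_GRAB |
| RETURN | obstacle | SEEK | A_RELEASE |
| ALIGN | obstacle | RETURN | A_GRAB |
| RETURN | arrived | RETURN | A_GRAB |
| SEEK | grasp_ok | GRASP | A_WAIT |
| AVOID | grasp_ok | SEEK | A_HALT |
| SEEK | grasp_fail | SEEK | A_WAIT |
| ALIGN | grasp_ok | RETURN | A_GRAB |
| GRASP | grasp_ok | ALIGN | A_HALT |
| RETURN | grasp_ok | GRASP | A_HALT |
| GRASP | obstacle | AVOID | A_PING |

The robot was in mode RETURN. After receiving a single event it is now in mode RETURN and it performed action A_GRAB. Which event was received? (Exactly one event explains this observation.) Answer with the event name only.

arrived

try arrived: (RETURN, arrived) → (RETURN, A_GRAB)  ← matches
try grasp_ok: (RETURN, grasp_ok) → (GRASP, A_HALT)
try grasp_fail: (RETURN, grasp_fail) → (AVOID, A_WAIT)
try obstacle: (RETURN, obstacle) → (SEEK, A_RELEASE)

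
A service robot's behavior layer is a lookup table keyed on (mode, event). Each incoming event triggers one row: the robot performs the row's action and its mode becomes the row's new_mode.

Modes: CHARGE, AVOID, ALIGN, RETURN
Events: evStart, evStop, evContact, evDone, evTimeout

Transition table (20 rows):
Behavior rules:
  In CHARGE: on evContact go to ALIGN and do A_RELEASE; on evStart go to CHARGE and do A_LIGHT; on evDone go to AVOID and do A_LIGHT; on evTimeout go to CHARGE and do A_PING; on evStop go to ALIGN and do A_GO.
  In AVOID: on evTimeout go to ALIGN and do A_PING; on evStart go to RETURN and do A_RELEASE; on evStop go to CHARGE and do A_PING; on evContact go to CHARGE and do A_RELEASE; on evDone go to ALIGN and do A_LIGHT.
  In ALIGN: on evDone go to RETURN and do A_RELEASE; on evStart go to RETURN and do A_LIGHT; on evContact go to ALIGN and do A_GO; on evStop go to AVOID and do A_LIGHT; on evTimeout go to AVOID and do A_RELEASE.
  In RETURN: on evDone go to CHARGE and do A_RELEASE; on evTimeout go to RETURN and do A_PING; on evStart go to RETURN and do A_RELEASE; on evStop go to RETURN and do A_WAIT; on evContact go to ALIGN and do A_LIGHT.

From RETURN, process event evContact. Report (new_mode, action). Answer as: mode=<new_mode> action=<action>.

mode=ALIGN action=A_LIGHT

current mode = RETURN; filter table to that mode:
  (RETURN, evDone) → (CHARGE, A_RELEASE)
  (RETURN, evTimeout) → (RETURN, A_PING)
  (RETURN, evStart) → (RETURN, A_RELEASE)
  (RETURN, evStop) → (RETURN, A_WAIT)
  (RETURN, evContact) → (ALIGN, A_LIGHT)  ← event matches
event = evContact selects (ALIGN, A_LIGHT)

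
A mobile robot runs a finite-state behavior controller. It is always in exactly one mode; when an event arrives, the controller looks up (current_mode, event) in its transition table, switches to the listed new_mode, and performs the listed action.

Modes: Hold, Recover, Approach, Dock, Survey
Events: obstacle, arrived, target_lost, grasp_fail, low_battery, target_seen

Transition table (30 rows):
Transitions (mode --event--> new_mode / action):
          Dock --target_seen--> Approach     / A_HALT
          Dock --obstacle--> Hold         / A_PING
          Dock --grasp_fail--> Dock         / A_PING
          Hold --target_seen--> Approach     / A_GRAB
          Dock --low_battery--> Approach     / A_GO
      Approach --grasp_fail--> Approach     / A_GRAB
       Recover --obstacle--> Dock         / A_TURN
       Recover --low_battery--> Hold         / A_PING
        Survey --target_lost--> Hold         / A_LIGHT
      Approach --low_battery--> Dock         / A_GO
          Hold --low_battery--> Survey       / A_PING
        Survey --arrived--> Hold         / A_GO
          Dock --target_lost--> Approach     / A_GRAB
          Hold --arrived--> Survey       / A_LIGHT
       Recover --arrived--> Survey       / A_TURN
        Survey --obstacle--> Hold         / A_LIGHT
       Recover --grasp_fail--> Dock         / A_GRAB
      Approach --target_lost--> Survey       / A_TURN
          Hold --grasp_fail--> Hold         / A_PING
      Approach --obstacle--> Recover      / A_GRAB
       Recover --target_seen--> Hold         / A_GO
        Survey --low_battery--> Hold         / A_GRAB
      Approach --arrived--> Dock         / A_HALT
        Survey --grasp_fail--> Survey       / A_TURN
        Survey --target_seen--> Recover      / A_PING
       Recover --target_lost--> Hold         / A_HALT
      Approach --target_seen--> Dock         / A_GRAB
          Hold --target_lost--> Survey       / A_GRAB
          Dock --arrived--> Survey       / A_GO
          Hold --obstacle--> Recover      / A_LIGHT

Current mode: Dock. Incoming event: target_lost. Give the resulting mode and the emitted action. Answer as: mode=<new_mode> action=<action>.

current mode = Dock; filter table to that mode:
  (Dock, target_seen) → (Approach, A_HALT)
  (Dock, obstacle) → (Hold, A_PING)
  (Dock, grasp_fail) → (Dock, A_PING)
  (Dock, low_battery) → (Approach, A_GO)
  (Dock, target_lost) → (Approach, A_GRAB)  ← event matches
  (Dock, arrived) → (Survey, A_GO)
event = target_lost selects (Approach, A_GRAB)

mode=Approach action=A_GRAB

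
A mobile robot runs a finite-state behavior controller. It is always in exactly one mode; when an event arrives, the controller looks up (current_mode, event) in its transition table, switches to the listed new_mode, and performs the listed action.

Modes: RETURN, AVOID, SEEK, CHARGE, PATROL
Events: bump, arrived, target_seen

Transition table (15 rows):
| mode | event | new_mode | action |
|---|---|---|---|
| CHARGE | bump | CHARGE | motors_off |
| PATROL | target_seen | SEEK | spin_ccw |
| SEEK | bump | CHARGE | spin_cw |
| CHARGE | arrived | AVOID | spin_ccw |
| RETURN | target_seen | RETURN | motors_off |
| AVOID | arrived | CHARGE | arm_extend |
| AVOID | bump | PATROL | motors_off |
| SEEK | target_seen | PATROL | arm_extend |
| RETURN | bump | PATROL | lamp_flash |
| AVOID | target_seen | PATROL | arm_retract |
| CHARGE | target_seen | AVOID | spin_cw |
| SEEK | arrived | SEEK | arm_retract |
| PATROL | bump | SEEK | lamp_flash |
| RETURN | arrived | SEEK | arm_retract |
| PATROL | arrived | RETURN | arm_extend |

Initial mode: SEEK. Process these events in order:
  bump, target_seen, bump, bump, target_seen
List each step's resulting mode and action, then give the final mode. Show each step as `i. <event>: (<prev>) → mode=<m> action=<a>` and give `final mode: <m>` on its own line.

final mode: PATROL

1. bump: (SEEK) → mode=CHARGE action=spin_cw
2. target_seen: (CHARGE) → mode=AVOID action=spin_cw
3. bump: (AVOID) → mode=PATROL action=motors_off
4. bump: (PATROL) → mode=SEEK action=lamp_flash
5. target_seen: (SEEK) → mode=PATROL action=arm_extend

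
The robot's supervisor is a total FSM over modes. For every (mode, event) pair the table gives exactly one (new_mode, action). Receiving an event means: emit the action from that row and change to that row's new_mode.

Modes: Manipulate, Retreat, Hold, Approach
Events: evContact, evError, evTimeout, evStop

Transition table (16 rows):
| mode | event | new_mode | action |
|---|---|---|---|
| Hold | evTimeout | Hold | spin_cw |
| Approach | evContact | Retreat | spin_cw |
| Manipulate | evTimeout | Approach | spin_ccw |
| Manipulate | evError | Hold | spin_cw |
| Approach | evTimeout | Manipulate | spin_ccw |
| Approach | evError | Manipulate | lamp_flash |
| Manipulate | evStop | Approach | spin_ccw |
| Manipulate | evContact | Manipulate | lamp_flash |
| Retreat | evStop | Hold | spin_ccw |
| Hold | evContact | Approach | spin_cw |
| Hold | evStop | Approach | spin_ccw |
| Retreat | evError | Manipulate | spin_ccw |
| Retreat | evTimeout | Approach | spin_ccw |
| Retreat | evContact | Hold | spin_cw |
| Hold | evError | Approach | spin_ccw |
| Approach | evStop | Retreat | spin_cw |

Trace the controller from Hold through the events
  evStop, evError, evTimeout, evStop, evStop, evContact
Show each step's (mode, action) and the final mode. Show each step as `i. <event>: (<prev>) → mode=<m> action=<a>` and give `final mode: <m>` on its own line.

1. evStop: (Hold) → mode=Approach action=spin_ccw
2. evError: (Approach) → mode=Manipulate action=lamp_flash
3. evTimeout: (Manipulate) → mode=Approach action=spin_ccw
4. evStop: (Approach) → mode=Retreat action=spin_cw
5. evStop: (Retreat) → mode=Hold action=spin_ccw
6. evContact: (Hold) → mode=Approach action=spin_cw

final mode: Approach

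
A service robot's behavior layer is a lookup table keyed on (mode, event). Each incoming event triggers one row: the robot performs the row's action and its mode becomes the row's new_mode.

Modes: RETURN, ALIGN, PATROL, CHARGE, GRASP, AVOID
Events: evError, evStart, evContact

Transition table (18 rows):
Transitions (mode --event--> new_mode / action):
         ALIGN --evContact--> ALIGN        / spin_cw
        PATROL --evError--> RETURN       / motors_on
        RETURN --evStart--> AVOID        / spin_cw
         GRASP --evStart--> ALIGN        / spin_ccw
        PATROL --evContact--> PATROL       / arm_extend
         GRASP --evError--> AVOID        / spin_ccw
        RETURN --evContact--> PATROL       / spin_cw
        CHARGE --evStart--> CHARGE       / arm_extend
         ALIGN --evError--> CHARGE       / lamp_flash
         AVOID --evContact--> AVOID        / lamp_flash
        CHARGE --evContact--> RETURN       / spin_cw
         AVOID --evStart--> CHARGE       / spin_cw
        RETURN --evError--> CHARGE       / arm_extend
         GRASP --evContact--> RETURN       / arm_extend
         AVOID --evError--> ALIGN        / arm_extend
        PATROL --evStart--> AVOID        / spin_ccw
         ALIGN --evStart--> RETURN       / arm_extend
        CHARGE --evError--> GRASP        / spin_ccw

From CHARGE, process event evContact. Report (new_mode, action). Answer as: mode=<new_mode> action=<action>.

mode=RETURN action=spin_cw

current mode = CHARGE; filter table to that mode:
  (CHARGE, evStart) → (CHARGE, arm_extend)
  (CHARGE, evContact) → (RETURN, spin_cw)  ← event matches
  (CHARGE, evError) → (GRASP, spin_ccw)
event = evContact selects (RETURN, spin_cw)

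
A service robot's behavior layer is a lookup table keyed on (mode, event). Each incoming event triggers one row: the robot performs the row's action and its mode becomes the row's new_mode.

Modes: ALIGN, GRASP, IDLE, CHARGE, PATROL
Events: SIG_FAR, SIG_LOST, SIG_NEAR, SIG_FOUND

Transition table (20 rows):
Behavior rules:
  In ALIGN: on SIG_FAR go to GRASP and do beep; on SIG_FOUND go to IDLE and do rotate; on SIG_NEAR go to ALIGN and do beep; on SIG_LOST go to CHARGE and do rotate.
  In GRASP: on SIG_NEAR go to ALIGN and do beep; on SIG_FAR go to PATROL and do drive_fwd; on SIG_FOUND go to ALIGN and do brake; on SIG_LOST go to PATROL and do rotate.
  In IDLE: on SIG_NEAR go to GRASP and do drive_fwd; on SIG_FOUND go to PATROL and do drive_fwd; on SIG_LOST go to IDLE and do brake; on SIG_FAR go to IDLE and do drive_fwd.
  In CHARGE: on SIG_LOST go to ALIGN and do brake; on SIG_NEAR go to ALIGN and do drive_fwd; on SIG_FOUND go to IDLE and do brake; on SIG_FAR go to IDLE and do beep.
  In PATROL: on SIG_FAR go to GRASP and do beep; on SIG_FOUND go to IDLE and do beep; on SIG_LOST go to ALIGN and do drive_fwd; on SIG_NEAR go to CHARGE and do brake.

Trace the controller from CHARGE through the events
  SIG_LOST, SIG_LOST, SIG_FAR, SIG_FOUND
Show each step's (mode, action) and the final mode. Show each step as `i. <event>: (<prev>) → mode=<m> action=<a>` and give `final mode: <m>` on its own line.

1. SIG_LOST: (CHARGE) → mode=ALIGN action=brake
2. SIG_LOST: (ALIGN) → mode=CHARGE action=rotate
3. SIG_FAR: (CHARGE) → mode=IDLE action=beep
4. SIG_FOUND: (IDLE) → mode=PATROL action=drive_fwd

final mode: PATROL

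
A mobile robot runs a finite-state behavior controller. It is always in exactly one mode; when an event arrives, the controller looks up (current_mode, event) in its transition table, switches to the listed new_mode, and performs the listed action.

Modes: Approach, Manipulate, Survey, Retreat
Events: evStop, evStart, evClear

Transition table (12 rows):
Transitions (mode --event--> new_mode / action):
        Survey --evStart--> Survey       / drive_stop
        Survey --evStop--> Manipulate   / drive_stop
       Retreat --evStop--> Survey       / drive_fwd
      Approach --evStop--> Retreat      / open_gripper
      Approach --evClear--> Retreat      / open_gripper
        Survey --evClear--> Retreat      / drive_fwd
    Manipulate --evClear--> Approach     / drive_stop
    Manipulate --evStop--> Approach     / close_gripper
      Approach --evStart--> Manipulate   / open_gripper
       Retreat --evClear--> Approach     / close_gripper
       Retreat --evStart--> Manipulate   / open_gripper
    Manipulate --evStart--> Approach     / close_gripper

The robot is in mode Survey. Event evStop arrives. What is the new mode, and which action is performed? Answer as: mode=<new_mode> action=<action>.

current mode = Survey; filter table to that mode:
  (Survey, evStart) → (Survey, drive_stop)
  (Survey, evStop) → (Manipulate, drive_stop)  ← event matches
  (Survey, evClear) → (Retreat, drive_fwd)
event = evStop selects (Manipulate, drive_stop)

mode=Manipulate action=drive_stop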